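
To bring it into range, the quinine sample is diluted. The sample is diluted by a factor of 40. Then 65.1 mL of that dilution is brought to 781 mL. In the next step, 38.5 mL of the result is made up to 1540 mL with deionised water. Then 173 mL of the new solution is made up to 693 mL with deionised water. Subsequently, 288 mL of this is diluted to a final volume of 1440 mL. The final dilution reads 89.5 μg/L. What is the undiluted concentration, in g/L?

Overall dilution factor = 40 × 12.00 × 40 × 4.006 × 5 = 3.84 × 10⁵.
Original = 89.5 μg/L × 3.84 × 10⁵ = 3.44 × 10⁷ μg/L = 34.4 g/L.

34.4 g/L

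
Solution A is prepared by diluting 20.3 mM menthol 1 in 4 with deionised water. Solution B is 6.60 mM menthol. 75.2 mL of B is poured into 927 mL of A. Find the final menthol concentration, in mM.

5.19 mM

C_A = 20.3 mM / 4 = 5.08 mM.
C_mix = (C_A·V_A + C_B·V_B)/(V_A + V_B) = (5.08×927 + 6.60×75.2) / 1002 = 5.19 mM.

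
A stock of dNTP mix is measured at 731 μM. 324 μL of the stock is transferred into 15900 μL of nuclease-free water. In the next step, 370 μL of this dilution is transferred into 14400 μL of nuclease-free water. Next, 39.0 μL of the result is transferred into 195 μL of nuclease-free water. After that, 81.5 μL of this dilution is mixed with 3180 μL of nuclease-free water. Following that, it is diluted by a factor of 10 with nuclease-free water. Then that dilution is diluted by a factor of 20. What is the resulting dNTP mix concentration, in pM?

Overall dilution factor = 50.07 × 39.92 × 6 × 40.02 × 10 × 20 = 9.60 × 10⁷.
731 μM / 9.60 × 10⁷ = 7.62 × 10⁻⁶ μM = 7.62 pM.

7.62 pM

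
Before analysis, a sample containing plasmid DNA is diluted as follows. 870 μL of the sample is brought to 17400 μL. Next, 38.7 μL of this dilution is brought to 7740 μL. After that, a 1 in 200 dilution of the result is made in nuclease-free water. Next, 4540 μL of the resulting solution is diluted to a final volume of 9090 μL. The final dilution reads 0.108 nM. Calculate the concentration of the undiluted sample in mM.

0.173 mM

Overall dilution factor = 20 × 200 × 200 × 2.002 = 1.60 × 10⁶.
Original = 0.108 nM × 1.60 × 10⁶ = 1.73 × 10⁵ nM = 0.173 mM.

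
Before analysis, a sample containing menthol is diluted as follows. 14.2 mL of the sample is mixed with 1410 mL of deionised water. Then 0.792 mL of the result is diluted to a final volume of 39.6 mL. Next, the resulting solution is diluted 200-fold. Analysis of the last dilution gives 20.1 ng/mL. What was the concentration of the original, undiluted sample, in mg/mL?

Overall dilution factor = 100.3 × 50 × 200 = 1.00 × 10⁶.
Original = 20.1 ng/mL × 1.00 × 10⁶ = 2.02 × 10⁷ ng/mL = 20.2 mg/mL.

20.2 mg/mL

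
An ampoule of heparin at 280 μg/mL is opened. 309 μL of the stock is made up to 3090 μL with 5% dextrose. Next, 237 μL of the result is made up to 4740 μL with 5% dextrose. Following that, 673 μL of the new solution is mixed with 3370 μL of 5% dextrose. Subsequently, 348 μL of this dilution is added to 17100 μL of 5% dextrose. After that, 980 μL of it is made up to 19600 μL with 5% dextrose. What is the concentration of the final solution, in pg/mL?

232 pg/mL

Overall dilution factor = 10 × 20 × 6.007 × 50.14 × 20 = 1.20 × 10⁶.
280 μg/mL / 1.20 × 10⁶ = 2.32 × 10⁻⁴ μg/mL = 232 pg/mL.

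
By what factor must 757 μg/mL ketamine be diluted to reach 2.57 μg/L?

Factor = C₀/C_target = 757 μg/mL / 2.57 μg/L = 2.95 × 10⁵.

2.95 × 10⁵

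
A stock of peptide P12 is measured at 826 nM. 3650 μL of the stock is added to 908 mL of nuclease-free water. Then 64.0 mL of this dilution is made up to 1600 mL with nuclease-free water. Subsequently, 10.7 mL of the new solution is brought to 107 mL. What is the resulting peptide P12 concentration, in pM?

Overall dilution factor = 249.8 × 25 × 10 = 6.24 × 10⁴.
826 nM / 6.24 × 10⁴ = 0.0132 nM = 13.2 pM.

13.2 pM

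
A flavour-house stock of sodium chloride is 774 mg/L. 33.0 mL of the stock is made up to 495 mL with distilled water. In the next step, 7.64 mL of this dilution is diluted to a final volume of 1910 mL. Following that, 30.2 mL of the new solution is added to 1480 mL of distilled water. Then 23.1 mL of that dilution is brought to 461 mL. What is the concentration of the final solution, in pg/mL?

Overall dilution factor = 15 × 250 × 50.01 × 19.96 = 3.74 × 10⁶.
774 mg/L / 3.74 × 10⁶ = 2.07 × 10⁻⁴ mg/L = 207 pg/mL.

207 pg/mL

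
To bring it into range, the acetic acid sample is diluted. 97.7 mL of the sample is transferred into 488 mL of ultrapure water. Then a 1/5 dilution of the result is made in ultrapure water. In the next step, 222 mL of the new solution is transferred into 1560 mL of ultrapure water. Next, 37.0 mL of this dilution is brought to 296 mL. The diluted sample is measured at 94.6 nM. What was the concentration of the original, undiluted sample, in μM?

Overall dilution factor = 5.995 × 5 × 8.027 × 8 = 1925.
Original = 94.6 nM × 1925 = 1.82 × 10⁵ nM = 182 μM.

182 μM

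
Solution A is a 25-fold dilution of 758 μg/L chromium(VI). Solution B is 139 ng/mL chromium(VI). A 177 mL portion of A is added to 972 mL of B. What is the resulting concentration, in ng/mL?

122 ng/mL

C_A = 758 μg/L / 25 = 30.3 μg/L.
C_B = 139 ng/mL = 139 μg/L.
C_mix = (C_A·V_A + C_B·V_B)/(V_A + V_B) = (30.3×177 + 139×972) / 1149 = 122 μg/L = 122 ng/mL.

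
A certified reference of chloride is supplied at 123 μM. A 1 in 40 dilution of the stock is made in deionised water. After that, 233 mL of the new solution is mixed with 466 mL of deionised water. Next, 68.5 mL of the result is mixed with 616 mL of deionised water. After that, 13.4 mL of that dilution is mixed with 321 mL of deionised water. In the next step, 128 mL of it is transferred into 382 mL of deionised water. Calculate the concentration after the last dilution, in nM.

Overall dilution factor = 40 × 3 × 9.993 × 24.96 × 3.984 = 1.19 × 10⁵.
123 μM / 1.19 × 10⁵ = 1.03 × 10⁻³ μM = 1.03 nM.

1.03 nM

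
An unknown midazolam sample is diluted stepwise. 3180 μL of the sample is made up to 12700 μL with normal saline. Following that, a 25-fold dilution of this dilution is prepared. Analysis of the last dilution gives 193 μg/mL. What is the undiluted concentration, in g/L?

19.3 g/L

Overall dilution factor = 3.994 × 25 = 99.8.
Original = 193 μg/mL × 99.8 = 1.93 × 10⁴ μg/mL = 19.3 g/L.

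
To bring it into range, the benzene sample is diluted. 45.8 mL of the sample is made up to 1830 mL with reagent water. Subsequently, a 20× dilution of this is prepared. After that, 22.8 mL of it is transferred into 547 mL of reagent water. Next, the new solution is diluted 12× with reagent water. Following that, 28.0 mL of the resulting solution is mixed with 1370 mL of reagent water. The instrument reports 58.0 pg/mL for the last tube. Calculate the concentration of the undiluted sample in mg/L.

Overall dilution factor = 39.96 × 20 × 24.99 × 12 × 49.93 = 1.20 × 10⁷.
Original = 58.0 pg/mL × 1.20 × 10⁷ = 6.94 × 10⁸ pg/mL = 694 mg/L.

694 mg/L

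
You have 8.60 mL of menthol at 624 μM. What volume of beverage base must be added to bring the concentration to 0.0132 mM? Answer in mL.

398 mL

0.0132 mM = 13.2 μM.
V₂ = C₁V₁/C₂ = 624 × 8.60 / 13.2 = 407 mL.
Diluent to add = V₂ − V₁ = 407 − 8.60 = 398 mL.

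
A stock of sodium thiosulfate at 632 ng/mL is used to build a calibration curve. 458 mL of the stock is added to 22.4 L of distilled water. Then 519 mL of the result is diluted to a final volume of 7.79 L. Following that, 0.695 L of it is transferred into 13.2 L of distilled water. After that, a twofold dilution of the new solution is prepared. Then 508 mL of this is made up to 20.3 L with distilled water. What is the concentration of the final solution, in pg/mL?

Overall dilution factor = 49.91 × 15.01 × 19.99 × 2 × 39.96 = 1.20 × 10⁶.
632 ng/mL / 1.20 × 10⁶ = 5.28 × 10⁻⁴ ng/mL = 0.528 pg/mL.

0.528 pg/mL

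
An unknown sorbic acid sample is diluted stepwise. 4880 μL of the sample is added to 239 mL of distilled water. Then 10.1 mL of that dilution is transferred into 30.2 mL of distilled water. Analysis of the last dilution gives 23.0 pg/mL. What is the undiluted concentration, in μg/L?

4.59 μg/L

Overall dilution factor = 49.98 × 3.990 = 199.
Original = 23.0 pg/mL × 199 = 4586 pg/mL = 4.59 μg/L.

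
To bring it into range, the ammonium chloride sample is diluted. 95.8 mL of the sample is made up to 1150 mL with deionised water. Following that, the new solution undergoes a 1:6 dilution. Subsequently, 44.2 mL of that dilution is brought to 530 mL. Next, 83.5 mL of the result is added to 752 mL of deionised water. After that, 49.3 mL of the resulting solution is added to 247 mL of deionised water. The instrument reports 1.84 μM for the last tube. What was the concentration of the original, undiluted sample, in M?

Overall dilution factor = 12.00 × 6 × 11.99 × 10.01 × 6.010 = 5.19 × 10⁴.
Original = 1.84 μM × 5.19 × 10⁴ = 9.56 × 10⁴ μM = 0.0956 M.

0.0956 M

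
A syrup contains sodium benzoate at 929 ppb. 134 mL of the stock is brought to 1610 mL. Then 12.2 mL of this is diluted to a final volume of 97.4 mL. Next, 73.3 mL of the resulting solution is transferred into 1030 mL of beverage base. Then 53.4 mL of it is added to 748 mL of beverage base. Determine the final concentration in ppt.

Overall dilution factor = 12.01 × 7.984 × 15.05 × 15.01 = 2.17 × 10⁴.
929 ppb / 2.17 × 10⁴ = 0.0429 ppb = 42.9 ppt.

42.9 ppt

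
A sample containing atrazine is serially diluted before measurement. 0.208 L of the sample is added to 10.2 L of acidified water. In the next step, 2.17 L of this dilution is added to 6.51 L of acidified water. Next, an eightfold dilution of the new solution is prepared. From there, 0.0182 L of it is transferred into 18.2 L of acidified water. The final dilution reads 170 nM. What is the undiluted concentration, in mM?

Overall dilution factor = 50.04 × 4 × 8 × 1001 = 1.60 × 10⁶.
Original = 170 nM × 1.60 × 10⁶ = 2.72 × 10⁸ nM = 272 mM.

272 mM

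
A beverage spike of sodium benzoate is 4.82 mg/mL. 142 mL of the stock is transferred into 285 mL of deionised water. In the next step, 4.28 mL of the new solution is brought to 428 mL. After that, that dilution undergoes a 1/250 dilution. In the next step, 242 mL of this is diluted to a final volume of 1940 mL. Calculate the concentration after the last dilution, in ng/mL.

8.00 ng/mL

Overall dilution factor = 3.007 × 100 × 250 × 8.017 = 6.03 × 10⁵.
4.82 mg/mL / 6.03 × 10⁵ = 8.00 × 10⁻⁶ mg/mL = 8.00 ng/mL.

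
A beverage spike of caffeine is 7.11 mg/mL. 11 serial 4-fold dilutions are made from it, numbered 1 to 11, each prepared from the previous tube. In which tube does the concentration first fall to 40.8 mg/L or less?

tube 4

Tube n has concentration 7.11 mg/mL / 4ⁿ.
Need 4ⁿ ≥ 7.11 mg/mL / 40.8 mg/L = 174, so n ≥ 3.72.
First such tube: n = 4.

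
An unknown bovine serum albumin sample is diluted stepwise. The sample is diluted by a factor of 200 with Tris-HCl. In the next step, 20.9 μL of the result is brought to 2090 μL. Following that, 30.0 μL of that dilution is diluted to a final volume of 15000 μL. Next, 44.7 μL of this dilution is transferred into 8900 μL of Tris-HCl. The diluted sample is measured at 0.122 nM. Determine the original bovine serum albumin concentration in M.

0.244 M

Overall dilution factor = 200 × 100 × 500 × 200.1 = 2.00 × 10⁹.
Original = 0.122 nM × 2.00 × 10⁹ = 2.44 × 10⁸ nM = 0.244 M.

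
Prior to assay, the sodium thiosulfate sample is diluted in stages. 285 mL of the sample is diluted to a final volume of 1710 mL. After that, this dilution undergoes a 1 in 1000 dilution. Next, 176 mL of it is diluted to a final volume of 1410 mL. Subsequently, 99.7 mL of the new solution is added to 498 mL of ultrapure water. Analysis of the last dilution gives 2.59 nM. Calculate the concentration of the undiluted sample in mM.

Overall dilution factor = 6 × 1000 × 8.011 × 5.995 = 2.88 × 10⁵.
Original = 2.59 nM × 2.88 × 10⁵ = 7.46 × 10⁵ nM = 0.746 mM.

0.746 mM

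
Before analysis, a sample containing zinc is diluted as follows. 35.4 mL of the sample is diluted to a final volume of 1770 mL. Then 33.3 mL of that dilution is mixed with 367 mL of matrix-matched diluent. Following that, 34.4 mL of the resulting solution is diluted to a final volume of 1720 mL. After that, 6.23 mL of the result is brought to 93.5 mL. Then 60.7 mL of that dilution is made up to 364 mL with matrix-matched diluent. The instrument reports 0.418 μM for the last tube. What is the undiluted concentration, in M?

Overall dilution factor = 50 × 12.02 × 50 × 15.01 × 5.997 = 2.70 × 10⁶.
Original = 0.418 μM × 2.70 × 10⁶ = 1.13 × 10⁶ μM = 1.13 M.

1.13 M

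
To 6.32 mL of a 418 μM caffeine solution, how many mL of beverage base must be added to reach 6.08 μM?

428 mL

V₂ = C₁V₁/C₂ = 418 × 6.32 / 6.08 = 435 mL.
Diluent to add = V₂ − V₁ = 435 − 6.32 = 428 mL.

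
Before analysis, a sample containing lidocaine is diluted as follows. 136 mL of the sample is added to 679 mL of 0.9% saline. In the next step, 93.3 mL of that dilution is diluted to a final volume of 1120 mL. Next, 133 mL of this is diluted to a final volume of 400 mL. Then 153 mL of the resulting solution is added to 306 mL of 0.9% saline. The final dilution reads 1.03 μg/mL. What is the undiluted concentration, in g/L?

Overall dilution factor = 5.993 × 12.00 × 3.008 × 3 = 649.
Original = 1.03 μg/mL × 649 = 669 μg/mL = 0.669 g/L.

0.669 g/L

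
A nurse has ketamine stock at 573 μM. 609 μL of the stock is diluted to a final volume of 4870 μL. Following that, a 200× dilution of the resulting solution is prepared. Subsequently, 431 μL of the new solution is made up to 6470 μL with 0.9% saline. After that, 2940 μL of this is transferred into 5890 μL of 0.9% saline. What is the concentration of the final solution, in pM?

7950 pM

Overall dilution factor = 7.997 × 200 × 15.01 × 3.003 = 7.21 × 10⁴.
573 μM / 7.21 × 10⁴ = 7.95 × 10⁻³ μM = 7950 pM.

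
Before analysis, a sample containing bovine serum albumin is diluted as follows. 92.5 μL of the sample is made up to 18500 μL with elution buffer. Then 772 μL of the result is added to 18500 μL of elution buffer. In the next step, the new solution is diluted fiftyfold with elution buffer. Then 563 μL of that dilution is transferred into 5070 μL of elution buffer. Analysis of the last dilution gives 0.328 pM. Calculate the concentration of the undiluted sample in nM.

819 nM

Overall dilution factor = 200 × 24.96 × 50 × 10.01 = 2.50 × 10⁶.
Original = 0.328 pM × 2.50 × 10⁶ = 8.19 × 10⁵ pM = 819 nM.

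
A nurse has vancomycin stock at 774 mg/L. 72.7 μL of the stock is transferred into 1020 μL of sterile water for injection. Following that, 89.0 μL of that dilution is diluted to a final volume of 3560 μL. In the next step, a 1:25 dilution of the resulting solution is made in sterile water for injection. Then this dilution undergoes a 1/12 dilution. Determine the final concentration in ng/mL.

Overall dilution factor = 15.03 × 40 × 25 × 12 = 1.80 × 10⁵.
774 mg/L / 1.80 × 10⁵ = 4.29 × 10⁻³ mg/L = 4.29 ng/mL.

4.29 ng/mL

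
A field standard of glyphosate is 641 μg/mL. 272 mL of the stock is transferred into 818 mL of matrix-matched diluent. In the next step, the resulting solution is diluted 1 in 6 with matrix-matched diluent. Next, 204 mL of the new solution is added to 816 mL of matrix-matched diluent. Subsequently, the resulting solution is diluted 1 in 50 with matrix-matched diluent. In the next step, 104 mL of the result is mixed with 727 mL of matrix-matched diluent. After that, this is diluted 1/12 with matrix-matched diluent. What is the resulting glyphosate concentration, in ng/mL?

Overall dilution factor = 4.007 × 6 × 5 × 50 × 7.990 × 12 = 5.76 × 10⁵.
641 μg/mL / 5.76 × 10⁵ = 1.11 × 10⁻³ μg/mL = 1.11 ng/mL.

1.11 ng/mL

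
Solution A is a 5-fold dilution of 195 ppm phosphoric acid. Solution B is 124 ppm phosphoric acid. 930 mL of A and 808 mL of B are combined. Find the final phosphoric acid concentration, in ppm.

C_A = 195 ppm / 5 = 39.0 ppm.
C_mix = (C_A·V_A + C_B·V_B)/(V_A + V_B) = (39.0×930 + 124×808) / 1738 = 78.5 ppm.

78.5 ppm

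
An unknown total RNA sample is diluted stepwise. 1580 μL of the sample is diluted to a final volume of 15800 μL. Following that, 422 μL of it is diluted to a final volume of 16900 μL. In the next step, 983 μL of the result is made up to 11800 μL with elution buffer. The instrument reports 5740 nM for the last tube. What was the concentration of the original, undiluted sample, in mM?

Overall dilution factor = 10 × 40.05 × 12.00 = 4807.
Original = 5740 nM × 4807 = 2.76 × 10⁷ nM = 27.6 mM.

27.6 mM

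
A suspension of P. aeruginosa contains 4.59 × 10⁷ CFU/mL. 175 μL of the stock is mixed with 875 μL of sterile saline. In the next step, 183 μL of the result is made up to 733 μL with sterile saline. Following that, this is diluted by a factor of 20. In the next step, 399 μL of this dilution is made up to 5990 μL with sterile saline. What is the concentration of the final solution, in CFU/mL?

Overall dilution factor = 6 × 4.005 × 20 × 15.01 = 7216.
4.59 × 10⁷ CFU/mL / 7216 = 6360 CFU/mL.

6360 CFU/mL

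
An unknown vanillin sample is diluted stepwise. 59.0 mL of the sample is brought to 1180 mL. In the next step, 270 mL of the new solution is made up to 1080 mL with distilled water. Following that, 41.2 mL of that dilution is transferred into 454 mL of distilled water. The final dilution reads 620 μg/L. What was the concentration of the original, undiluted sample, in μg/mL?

Overall dilution factor = 20 × 4 × 12.02 = 962.
Original = 620 μg/L × 962 = 5.96 × 10⁵ μg/L = 596 μg/mL.

596 μg/mL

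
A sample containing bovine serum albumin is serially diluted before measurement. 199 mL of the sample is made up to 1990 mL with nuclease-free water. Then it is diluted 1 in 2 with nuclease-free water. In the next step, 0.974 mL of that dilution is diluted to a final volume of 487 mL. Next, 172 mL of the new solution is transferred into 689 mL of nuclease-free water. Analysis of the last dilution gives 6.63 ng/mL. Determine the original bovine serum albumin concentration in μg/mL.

Overall dilution factor = 10 × 2 × 500 × 5.006 = 5.01 × 10⁴.
Original = 6.63 ng/mL × 5.01 × 10⁴ = 3.32 × 10⁵ ng/mL = 332 μg/mL.

332 μg/mL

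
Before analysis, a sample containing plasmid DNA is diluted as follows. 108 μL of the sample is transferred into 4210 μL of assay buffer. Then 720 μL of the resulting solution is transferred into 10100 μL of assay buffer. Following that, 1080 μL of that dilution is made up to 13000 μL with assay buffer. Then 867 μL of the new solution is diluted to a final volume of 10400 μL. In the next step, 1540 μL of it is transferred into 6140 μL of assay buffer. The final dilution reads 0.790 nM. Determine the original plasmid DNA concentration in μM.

Overall dilution factor = 39.98 × 15.03 × 12.04 × 12.00 × 4.987 = 4.33 × 10⁵.
Original = 0.790 nM × 4.33 × 10⁵ = 3.42 × 10⁵ nM = 342 μM.

342 μM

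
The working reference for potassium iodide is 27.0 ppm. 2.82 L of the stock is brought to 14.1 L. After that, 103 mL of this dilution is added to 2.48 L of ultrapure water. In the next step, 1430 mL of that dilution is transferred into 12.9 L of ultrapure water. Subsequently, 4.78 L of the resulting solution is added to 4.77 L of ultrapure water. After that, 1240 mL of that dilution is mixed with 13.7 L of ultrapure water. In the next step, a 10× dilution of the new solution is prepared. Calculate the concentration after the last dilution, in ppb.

0.0893 ppb

Overall dilution factor = 5 × 25.08 × 10.02 × 1.998 × 12.05 × 10 = 3.02 × 10⁵.
27.0 ppm / 3.02 × 10⁵ = 8.93 × 10⁻⁵ ppm = 0.0893 ppb.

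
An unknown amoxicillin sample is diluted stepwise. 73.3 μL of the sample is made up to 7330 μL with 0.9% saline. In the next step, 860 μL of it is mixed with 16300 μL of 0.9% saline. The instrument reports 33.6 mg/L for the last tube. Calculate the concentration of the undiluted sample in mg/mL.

Overall dilution factor = 100 × 19.95 = 1995.
Original = 33.6 mg/L × 1995 = 6.70 × 10⁴ mg/L = 67.0 mg/mL.

67.0 mg/mL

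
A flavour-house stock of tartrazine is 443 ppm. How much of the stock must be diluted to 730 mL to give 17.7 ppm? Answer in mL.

29.2 mL

V₁ = C₂V₂/C₁ = 17.7 × 730 / 443 = 29.2 mL.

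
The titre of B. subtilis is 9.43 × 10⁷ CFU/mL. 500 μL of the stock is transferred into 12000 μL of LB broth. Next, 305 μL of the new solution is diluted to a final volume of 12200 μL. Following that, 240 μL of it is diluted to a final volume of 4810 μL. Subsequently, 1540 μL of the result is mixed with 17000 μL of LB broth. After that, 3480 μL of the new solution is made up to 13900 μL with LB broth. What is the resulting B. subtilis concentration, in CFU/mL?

97.8 CFU/mL

Overall dilution factor = 25 × 40 × 20.04 × 12.04 × 3.994 = 9.64 × 10⁵.
9.43 × 10⁷ CFU/mL / 9.64 × 10⁵ = 97.8 CFU/mL.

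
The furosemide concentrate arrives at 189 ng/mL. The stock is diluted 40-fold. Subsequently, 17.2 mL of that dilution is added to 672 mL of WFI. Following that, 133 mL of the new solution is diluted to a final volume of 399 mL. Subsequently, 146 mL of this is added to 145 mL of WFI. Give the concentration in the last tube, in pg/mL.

Overall dilution factor = 40 × 40.07 × 3 × 1.993 = 9584.
189 ng/mL / 9584 = 0.0197 ng/mL = 19.7 pg/mL.

19.7 pg/mL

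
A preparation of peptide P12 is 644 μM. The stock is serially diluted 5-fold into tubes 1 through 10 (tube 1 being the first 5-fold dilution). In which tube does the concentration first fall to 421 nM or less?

Tube n has concentration 644 μM / 5ⁿ.
Need 5ⁿ ≥ 644 μM / 421 nM = 1530, so n ≥ 4.56.
First such tube: n = 5.

tube 5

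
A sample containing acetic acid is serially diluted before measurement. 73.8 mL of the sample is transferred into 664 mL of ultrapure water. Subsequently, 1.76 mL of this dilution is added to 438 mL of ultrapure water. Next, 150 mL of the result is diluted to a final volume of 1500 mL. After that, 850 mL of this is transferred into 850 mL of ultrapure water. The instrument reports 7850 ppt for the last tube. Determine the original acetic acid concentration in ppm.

392 ppm

Overall dilution factor = 9.997 × 249.9 × 10 × 2 = 5.00 × 10⁴.
Original = 7850 ppt × 5.00 × 10⁴ = 3.92 × 10⁸ ppt = 392 ppm.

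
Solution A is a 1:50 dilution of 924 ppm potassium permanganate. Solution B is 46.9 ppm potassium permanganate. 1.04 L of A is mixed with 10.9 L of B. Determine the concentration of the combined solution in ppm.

44.4 ppm

C_A = 924 ppm / 50 = 18.5 ppm.
C_mix = (C_A·V_A + C_B·V_B)/(V_A + V_B) = (18.5×1.04 + 46.9×10.9) / 11.94 = 44.4 ppm.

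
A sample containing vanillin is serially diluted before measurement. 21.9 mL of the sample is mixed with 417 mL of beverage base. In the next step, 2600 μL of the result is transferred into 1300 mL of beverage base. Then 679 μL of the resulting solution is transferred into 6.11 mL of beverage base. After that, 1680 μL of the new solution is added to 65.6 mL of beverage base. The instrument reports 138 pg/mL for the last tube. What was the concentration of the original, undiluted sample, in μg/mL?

Overall dilution factor = 20.04 × 501 × 9.999 × 40.05 = 4.02 × 10⁶.
Original = 138 pg/mL × 4.02 × 10⁶ = 5.55 × 10⁸ pg/mL = 555 μg/mL.

555 μg/mL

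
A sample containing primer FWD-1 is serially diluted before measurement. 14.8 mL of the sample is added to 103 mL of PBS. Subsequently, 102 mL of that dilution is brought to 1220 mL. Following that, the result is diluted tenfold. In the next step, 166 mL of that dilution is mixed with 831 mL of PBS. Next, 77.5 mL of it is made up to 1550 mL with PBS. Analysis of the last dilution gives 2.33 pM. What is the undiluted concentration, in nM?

Overall dilution factor = 7.959 × 11.96 × 10 × 6.006 × 20 = 1.14 × 10⁵.
Original = 2.33 pM × 1.14 × 10⁵ = 2.66 × 10⁵ pM = 266 nM.

266 nM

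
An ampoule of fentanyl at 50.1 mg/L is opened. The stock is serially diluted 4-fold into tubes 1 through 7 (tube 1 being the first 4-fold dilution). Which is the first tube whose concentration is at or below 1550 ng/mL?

Tube n has concentration 50.1 mg/L / 4ⁿ.
Need 4ⁿ ≥ 50.1 mg/L / 1550 ng/mL = 32.3, so n ≥ 2.51.
First such tube: n = 3.

tube 3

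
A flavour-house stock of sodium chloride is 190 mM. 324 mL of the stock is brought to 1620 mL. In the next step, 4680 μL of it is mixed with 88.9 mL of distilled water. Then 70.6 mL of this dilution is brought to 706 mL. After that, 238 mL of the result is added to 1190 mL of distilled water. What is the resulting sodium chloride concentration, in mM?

Overall dilution factor = 5 × 20.00 × 10 × 6 = 5999.
190 mM / 5999 = 0.0317 mM.

0.0317 mM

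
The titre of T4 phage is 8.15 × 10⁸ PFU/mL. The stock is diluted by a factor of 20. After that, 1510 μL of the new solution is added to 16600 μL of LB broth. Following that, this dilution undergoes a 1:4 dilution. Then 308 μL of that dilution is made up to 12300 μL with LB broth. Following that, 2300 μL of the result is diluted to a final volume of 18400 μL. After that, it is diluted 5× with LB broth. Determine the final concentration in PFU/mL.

Overall dilution factor = 20 × 11.99 × 4 × 39.94 × 8 × 5 = 1.53 × 10⁶.
8.15 × 10⁸ PFU/mL / 1.53 × 10⁶ = 532 PFU/mL.

532 PFU/mL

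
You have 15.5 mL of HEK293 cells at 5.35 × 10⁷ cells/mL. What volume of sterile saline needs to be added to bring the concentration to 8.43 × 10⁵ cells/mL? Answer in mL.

V₂ = C₁V₁/C₂ = 5.35 × 10⁷ × 15.5 / 8.43 × 10⁵ = 984 mL.
Diluent to add = V₂ − V₁ = 984 − 15.5 = 968 mL.

968 mL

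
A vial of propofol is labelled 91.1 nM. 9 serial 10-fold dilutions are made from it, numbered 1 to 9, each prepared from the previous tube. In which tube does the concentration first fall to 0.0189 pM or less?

tube 7

Tube n has concentration 91.1 nM / 10ⁿ.
Need 10ⁿ ≥ 91.1 nM / 0.0189 pM = 4.82 × 10⁶, so n ≥ 6.68.
First such tube: n = 7.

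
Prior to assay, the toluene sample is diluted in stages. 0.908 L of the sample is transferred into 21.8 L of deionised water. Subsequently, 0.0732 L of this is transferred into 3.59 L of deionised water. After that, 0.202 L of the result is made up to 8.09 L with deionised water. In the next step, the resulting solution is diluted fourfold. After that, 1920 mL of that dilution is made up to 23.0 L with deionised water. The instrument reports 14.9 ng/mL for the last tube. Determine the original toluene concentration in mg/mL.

Overall dilution factor = 25.01 × 50.04 × 40.05 × 4 × 11.98 = 2.40 × 10⁶.
Original = 14.9 ng/mL × 2.40 × 10⁶ = 3.58 × 10⁷ ng/mL = 35.8 mg/mL.

35.8 mg/mL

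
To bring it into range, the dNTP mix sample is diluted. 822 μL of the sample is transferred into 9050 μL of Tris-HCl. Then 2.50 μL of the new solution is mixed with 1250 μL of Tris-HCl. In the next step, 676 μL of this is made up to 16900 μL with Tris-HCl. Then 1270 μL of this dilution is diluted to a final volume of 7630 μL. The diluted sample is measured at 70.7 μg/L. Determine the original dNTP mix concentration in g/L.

63.9 g/L

Overall dilution factor = 12.01 × 501 × 25 × 6.008 = 9.04 × 10⁵.
Original = 70.7 μg/L × 9.04 × 10⁵ = 6.39 × 10⁷ μg/L = 63.9 g/L.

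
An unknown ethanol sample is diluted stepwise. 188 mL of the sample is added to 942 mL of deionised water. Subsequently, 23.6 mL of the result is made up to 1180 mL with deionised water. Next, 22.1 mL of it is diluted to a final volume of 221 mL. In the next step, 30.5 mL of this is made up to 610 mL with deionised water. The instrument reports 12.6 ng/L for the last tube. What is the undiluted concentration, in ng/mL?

757 ng/mL

Overall dilution factor = 6.011 × 50 × 10 × 20 = 6.01 × 10⁴.
Original = 12.6 ng/L × 6.01 × 10⁴ = 7.57 × 10⁵ ng/L = 757 ng/mL.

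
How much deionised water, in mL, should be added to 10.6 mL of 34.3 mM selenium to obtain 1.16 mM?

303 mL

V₂ = C₁V₁/C₂ = 34.3 × 10.6 / 1.16 = 313 mL.
Diluent to add = V₂ − V₁ = 313 − 10.6 = 303 mL.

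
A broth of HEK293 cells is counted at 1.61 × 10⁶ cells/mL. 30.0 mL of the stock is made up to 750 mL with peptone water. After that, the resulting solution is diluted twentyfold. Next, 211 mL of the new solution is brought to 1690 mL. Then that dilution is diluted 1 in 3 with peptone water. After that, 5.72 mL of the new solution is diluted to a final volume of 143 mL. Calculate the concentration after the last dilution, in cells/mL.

5.36 cells/mL

Overall dilution factor = 25 × 20 × 8.009 × 3 × 25 = 3.00 × 10⁵.
1.61 × 10⁶ cells/mL / 3.00 × 10⁵ = 5.36 cells/mL.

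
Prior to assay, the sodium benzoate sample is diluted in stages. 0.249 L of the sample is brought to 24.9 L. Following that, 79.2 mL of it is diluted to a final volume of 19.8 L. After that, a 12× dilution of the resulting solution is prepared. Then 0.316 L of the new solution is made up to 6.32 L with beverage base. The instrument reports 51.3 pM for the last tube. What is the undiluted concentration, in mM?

Overall dilution factor = 100 × 250 × 12 × 20 = 6.00 × 10⁶.
Original = 51.3 pM × 6.00 × 10⁶ = 3.08 × 10⁸ pM = 0.308 mM.

0.308 mM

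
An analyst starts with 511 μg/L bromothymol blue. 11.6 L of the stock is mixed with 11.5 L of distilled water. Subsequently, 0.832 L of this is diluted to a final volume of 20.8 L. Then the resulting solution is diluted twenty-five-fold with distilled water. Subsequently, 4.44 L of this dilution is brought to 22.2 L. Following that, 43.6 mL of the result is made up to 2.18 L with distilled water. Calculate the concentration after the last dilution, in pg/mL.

1.64 pg/mL

Overall dilution factor = 1.991 × 25 × 25 × 5 × 50 = 3.11 × 10⁵.
511 μg/L / 3.11 × 10⁵ = 1.64 × 10⁻³ μg/L = 1.64 pg/mL.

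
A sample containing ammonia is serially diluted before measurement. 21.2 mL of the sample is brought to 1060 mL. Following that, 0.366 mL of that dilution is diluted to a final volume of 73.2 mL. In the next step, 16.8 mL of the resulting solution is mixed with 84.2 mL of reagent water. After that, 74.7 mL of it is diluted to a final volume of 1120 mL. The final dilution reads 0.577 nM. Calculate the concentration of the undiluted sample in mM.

Overall dilution factor = 50 × 200 × 6.012 × 14.99 = 9.01 × 10⁵.
Original = 0.577 nM × 9.01 × 10⁵ = 5.20 × 10⁵ nM = 0.520 mM.

0.520 mM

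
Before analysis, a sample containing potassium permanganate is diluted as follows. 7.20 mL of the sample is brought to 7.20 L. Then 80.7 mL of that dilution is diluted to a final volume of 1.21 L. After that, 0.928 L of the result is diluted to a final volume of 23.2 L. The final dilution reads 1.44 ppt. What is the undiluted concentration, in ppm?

0.540 ppm

Overall dilution factor = 1000 × 14.99 × 25 = 3.75 × 10⁵.
Original = 1.44 ppt × 3.75 × 10⁵ = 5.40 × 10⁵ ppt = 0.540 ppm.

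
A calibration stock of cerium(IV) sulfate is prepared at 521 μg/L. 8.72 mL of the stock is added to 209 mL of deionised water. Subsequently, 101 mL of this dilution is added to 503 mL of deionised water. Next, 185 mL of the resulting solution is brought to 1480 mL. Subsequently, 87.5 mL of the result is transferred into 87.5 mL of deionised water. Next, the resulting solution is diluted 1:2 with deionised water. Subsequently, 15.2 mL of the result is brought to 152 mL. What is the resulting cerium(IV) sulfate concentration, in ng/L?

10.9 ng/L

Overall dilution factor = 24.97 × 5.980 × 8 × 2 × 2 × 10 = 4.78 × 10⁴.
521 μg/L / 4.78 × 10⁴ = 0.0109 μg/L = 10.9 ng/L.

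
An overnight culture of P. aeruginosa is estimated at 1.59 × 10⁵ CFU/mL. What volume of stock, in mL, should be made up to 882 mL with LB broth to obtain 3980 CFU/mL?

22.1 mL

V₁ = C₂V₂/C₁ = 3980 × 882 / 1.59 × 10⁵ = 22.1 mL.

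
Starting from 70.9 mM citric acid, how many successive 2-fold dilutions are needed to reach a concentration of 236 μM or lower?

9

Need 2ⁿ ≥ 300, so n ≥ log(300)/log(2) = 8.23.
Minimum whole steps: n = 9.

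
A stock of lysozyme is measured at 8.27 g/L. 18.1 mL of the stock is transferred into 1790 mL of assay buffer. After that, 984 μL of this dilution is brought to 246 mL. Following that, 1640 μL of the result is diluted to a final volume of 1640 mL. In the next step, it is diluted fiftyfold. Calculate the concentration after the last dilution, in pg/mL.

Overall dilution factor = 99.90 × 250 × 1000 × 50 = 1.25 × 10⁹.
8.27 g/L / 1.25 × 10⁹ = 6.62 × 10⁻⁹ g/L = 6.62 pg/mL.

6.62 pg/mL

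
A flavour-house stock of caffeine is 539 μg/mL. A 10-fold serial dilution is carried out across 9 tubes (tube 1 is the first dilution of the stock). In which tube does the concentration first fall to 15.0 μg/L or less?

tube 5

Tube n has concentration 539 μg/mL / 10ⁿ.
Need 10ⁿ ≥ 539 μg/mL / 15.0 μg/L = 3.59 × 10⁴, so n ≥ 4.56.
First such tube: n = 5.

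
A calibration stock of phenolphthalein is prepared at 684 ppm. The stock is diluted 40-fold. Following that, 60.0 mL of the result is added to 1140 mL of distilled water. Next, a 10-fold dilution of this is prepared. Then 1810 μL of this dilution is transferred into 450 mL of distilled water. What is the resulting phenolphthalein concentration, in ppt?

343 ppt

Overall dilution factor = 40 × 20 × 10 × 249.6 = 2.00 × 10⁶.
684 ppm / 2.00 × 10⁶ = 3.43 × 10⁻⁴ ppm = 343 ppt.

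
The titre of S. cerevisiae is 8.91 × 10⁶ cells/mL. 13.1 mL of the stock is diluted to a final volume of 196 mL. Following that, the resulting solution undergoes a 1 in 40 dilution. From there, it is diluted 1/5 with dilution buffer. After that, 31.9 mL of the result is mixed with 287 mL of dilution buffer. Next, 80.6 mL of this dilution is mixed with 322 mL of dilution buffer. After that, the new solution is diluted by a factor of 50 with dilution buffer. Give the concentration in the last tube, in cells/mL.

1.19 cells/mL

Overall dilution factor = 14.96 × 40 × 5 × 9.997 × 4.995 × 50 = 7.47 × 10⁶.
8.91 × 10⁶ cells/mL / 7.47 × 10⁶ = 1.19 cells/mL.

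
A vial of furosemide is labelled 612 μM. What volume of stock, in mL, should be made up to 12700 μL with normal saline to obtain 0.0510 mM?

1.06 mL

0.0510 mM = 51.0 μM.
V₁ = C₂V₂/C₁ = 51.0 × 12700 / 612 = 1058 μL = 1.06 mL.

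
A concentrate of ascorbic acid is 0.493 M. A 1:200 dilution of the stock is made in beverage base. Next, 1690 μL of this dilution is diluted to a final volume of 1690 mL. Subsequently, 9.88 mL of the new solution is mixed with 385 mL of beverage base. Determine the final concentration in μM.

Overall dilution factor = 200 × 1000 × 39.97 = 7.99 × 10⁶.
0.493 M / 7.99 × 10⁶ = 6.17 × 10⁻⁸ M = 0.0617 μM.

0.0617 μM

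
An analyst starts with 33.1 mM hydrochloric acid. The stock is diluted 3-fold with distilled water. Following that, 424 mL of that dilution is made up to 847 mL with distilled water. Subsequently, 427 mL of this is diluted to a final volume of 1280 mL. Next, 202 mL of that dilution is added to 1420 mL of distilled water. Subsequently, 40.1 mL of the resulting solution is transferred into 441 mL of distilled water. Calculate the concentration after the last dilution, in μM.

19.1 μM

Overall dilution factor = 3 × 1.998 × 2.998 × 8.030 × 12.00 = 1731.
33.1 mM / 1731 = 0.0191 mM = 19.1 μM.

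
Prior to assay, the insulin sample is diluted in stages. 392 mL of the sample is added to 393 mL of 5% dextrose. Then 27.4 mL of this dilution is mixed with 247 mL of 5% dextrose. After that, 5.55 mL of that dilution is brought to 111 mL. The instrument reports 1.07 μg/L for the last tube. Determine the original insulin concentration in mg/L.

Overall dilution factor = 2.003 × 10.01 × 20 = 401.
Original = 1.07 μg/L × 401 = 429 μg/L = 0.429 mg/L.

0.429 mg/L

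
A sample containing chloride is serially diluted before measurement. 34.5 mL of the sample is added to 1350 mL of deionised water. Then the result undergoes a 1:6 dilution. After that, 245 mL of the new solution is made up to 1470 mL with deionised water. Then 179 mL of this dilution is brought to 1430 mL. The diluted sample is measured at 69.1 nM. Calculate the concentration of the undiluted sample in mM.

Overall dilution factor = 40.13 × 6 × 6 × 7.989 = 1.15 × 10⁴.
Original = 69.1 nM × 1.15 × 10⁴ = 7.98 × 10⁵ nM = 0.798 mM.

0.798 mM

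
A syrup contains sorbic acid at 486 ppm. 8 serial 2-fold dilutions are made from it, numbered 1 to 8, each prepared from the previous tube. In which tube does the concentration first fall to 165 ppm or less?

tube 2

Tube n has concentration 486 ppm / 2ⁿ.
Need 2ⁿ ≥ 486 ppm / 165 ppm = 2.95, so n ≥ 1.56.
First such tube: n = 2.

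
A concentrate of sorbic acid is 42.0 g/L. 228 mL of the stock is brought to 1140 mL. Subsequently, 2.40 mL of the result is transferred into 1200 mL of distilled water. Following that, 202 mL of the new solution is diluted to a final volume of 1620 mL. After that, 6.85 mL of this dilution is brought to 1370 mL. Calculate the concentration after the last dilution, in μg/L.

Overall dilution factor = 5 × 501 × 8.020 × 200 = 4.02 × 10⁶.
42.0 g/L / 4.02 × 10⁶ = 1.05 × 10⁻⁵ g/L = 10.5 μg/L.

10.5 μg/L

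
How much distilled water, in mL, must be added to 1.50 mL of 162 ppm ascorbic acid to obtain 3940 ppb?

60.2 mL

3940 ppb = 3.94 ppm.
V₂ = C₁V₁/C₂ = 162 × 1.50 / 3.94 = 61.7 mL.
Diluent to add = V₂ − V₁ = 61.7 − 1.50 = 60.2 mL.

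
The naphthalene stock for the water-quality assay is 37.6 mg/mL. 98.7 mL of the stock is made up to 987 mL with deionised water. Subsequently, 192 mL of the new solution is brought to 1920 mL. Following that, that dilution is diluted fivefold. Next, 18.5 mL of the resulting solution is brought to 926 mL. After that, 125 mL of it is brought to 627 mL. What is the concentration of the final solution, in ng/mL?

Overall dilution factor = 10 × 10 × 5 × 50.05 × 5.016 = 1.26 × 10⁵.
37.6 mg/mL / 1.26 × 10⁵ = 3.00 × 10⁻⁴ mg/mL = 300 ng/mL.

300 ng/mL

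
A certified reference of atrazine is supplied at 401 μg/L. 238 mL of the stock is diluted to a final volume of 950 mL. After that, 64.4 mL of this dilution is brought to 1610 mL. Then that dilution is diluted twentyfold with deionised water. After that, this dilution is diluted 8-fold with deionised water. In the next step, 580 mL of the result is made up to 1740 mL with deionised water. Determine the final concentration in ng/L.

Overall dilution factor = 3.992 × 25 × 20 × 8 × 3 = 4.79 × 10⁴.
401 μg/L / 4.79 × 10⁴ = 8.37 × 10⁻³ μg/L = 8.37 ng/L.

8.37 ng/L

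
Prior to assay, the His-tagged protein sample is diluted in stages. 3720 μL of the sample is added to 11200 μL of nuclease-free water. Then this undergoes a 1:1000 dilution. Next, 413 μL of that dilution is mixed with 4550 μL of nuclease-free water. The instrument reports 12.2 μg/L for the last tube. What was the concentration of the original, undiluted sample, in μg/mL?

Overall dilution factor = 4.011 × 1000 × 12.02 = 4.82 × 10⁴.
Original = 12.2 μg/L × 4.82 × 10⁴ = 5.88 × 10⁵ μg/L = 588 μg/mL.

588 μg/mL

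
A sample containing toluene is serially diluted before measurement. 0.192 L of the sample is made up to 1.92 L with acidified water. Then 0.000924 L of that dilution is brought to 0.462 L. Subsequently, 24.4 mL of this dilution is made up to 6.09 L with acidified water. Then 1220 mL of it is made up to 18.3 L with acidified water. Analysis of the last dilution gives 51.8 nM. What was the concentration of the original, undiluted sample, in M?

0.970 M

Overall dilution factor = 10 × 500 × 249.6 × 15 = 1.87 × 10⁷.
Original = 51.8 nM × 1.87 × 10⁷ = 9.70 × 10⁸ nM = 0.970 M.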